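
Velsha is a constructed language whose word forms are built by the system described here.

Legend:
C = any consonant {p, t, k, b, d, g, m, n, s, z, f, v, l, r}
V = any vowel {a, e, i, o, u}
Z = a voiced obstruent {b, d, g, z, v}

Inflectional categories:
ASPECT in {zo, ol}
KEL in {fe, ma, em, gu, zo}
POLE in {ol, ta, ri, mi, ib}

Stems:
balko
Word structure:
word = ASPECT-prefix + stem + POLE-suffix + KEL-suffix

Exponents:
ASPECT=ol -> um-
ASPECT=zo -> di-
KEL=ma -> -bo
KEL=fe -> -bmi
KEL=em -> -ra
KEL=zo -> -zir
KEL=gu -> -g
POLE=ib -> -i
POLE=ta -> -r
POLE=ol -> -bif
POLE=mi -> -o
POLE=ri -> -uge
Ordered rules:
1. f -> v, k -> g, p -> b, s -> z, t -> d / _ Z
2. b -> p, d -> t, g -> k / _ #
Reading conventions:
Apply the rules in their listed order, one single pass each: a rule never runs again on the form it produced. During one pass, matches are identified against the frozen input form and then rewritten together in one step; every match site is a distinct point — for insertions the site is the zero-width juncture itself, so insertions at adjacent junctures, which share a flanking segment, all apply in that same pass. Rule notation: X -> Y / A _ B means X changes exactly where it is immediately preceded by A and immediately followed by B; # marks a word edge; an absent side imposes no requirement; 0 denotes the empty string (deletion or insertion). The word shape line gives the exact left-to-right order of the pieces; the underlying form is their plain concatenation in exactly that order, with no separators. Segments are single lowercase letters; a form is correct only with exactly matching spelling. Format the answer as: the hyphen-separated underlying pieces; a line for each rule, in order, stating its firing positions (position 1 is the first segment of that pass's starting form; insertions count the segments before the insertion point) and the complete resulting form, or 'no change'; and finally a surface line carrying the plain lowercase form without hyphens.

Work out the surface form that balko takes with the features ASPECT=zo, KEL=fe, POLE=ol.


underlying: di-balko-bif-bmi
1. f -> v, k -> g, p -> b, s -> z, t -> d / _ Z: fires at position(s) 10: dibalkobivbmi
2. b -> p, d -> t, g -> k / _ #: no change
surface: dibalkobivbmi


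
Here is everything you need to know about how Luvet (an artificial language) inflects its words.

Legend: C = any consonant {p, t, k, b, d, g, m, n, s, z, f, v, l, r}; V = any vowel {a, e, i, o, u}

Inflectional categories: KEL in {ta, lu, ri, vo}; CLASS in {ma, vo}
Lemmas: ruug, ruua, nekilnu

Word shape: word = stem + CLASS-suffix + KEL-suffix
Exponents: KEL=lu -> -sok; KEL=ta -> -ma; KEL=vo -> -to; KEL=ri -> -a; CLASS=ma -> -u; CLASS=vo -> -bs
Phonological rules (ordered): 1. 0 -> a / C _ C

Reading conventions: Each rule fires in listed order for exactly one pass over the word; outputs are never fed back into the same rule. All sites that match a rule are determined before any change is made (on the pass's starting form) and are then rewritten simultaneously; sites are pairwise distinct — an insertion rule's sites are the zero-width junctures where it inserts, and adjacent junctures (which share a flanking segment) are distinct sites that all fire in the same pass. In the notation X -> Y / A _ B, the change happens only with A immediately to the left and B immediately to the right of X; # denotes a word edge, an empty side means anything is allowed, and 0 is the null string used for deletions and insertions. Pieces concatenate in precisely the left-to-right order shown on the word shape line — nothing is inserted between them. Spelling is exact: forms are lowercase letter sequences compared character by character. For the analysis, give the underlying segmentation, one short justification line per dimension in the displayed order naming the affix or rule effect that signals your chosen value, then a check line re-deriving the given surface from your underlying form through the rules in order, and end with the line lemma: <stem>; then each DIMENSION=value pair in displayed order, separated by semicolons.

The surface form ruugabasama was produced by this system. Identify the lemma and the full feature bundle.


underlying: ruug-bs-ma
KEL=ta - signalled by the affix -ma
CLASS=vo - signalled by the affix -bs
check: ruugbsma -> ruugabasama
lemma: ruug; KEL=ta; CLASS=vo


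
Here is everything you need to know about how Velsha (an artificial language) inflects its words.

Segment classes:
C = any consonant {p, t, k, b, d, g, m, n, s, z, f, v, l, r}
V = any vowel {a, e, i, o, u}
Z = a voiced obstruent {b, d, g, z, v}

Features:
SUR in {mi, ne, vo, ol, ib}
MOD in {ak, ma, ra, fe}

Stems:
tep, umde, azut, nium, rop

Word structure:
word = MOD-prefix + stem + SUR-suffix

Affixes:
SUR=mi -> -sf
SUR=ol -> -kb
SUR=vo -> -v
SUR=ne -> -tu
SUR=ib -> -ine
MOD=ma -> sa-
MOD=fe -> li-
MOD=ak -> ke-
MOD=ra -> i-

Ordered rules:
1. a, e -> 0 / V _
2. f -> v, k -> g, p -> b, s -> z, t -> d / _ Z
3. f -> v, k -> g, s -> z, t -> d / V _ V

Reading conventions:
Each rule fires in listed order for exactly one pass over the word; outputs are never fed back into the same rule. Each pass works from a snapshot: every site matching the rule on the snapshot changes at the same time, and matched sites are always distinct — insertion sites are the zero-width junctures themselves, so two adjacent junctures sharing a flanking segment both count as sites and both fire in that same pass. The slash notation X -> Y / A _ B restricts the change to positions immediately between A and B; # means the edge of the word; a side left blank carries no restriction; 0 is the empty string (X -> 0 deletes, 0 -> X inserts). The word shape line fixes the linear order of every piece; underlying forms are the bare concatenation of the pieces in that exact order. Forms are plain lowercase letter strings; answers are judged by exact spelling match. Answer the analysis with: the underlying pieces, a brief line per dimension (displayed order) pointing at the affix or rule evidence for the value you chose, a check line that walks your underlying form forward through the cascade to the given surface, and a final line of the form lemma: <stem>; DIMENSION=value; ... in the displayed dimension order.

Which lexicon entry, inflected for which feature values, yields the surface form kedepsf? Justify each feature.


underlying: ke-tep-sf
SUR=mi - signalled by the affix -sf
MOD=ak - signalled by the affix ke-
check: ketepsf -> ketepsf -> ketepsf -> kedepsf
lemma: tep; SUR=mi; MOD=ak


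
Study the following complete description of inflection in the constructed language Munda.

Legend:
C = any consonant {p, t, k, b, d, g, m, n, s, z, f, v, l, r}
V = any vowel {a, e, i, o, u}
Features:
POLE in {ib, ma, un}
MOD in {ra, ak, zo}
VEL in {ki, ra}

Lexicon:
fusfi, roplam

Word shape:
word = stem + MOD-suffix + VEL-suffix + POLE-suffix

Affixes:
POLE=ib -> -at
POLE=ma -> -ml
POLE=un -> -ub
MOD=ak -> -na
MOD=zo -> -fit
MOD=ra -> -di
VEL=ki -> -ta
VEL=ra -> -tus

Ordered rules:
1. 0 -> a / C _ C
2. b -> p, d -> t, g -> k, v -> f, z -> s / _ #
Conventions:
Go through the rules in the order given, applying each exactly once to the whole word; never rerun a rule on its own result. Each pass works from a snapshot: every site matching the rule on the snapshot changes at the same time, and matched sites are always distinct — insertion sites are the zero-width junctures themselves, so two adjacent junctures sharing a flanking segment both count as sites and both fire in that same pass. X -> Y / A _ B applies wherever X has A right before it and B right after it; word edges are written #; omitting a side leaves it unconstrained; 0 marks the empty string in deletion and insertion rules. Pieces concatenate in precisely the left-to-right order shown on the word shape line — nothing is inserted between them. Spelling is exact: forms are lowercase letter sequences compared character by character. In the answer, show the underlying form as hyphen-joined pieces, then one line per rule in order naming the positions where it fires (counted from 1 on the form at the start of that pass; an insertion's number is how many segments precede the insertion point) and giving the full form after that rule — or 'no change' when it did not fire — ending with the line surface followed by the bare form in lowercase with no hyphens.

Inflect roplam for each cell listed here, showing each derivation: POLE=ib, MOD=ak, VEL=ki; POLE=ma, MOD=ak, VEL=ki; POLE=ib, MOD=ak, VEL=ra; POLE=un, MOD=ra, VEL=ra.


cell POLE=ib, MOD=ak, VEL=ki:
underlying: roplam-na-ta-at
1. 0 -> a / C _ C: inserts after position(s) 3, 6: ropalamanataat
2. b -> p, d -> t, g -> k, v -> f, z -> s / _ #: no change
surface: ropalamanataat

cell POLE=ma, MOD=ak, VEL=ki:
underlying: roplam-na-ta-ml
1. 0 -> a / C _ C: inserts after position(s) 3, 6, 11: ropalamanatamal
2. b -> p, d -> t, g -> k, v -> f, z -> s / _ #: no change
surface: ropalamanatamal

cell POLE=ib, MOD=ak, VEL=ra:
underlying: roplam-na-tus-at
1. 0 -> a / C _ C: inserts after position(s) 3, 6: ropalamanatusat
2. b -> p, d -> t, g -> k, v -> f, z -> s / _ #: no change
surface: ropalamanatusat

cell POLE=un, MOD=ra, VEL=ra:
underlying: roplam-di-tus-ub
1. 0 -> a / C _ C: inserts after position(s) 3, 6: ropalamaditusub
2. b -> p, d -> t, g -> k, v -> f, z -> s / _ #: fires at position(s) 15: ropalamaditusup
surface: ropalamaditusup


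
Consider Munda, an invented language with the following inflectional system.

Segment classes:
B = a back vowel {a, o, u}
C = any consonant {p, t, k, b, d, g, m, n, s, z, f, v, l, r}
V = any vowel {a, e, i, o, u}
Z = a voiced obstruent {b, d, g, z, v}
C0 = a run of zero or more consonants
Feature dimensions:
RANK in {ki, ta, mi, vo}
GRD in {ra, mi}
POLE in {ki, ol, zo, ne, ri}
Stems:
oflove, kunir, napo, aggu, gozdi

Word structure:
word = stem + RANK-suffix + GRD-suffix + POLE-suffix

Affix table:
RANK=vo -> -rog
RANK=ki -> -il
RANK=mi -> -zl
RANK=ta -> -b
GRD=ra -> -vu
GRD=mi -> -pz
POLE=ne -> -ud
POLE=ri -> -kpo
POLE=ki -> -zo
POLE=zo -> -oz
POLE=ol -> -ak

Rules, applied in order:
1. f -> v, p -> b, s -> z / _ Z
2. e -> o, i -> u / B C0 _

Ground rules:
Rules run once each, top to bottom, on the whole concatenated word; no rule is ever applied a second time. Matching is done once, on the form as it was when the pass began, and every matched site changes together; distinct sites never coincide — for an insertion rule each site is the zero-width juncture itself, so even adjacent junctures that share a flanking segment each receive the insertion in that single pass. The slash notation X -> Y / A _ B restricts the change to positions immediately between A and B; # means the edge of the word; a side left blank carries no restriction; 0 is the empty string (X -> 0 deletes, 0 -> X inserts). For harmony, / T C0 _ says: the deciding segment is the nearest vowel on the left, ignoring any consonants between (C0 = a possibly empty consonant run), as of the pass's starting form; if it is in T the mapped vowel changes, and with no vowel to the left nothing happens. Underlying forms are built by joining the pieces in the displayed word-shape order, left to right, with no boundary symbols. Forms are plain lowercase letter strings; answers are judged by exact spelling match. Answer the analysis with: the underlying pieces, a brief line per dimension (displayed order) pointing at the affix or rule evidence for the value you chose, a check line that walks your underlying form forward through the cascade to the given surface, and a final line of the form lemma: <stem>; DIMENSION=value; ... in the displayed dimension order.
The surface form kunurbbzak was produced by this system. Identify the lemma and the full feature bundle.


underlying: kunir-b-pz-ak
RANK=ta - signalled by the affix -b
GRD=mi - signalled by the affix -pz
POLE=ol - signalled by the affix -ak
check: kunirbpzak -> kunirbbzak -> kunurbbzak
lemma: kunir; RANK=ta; GRD=mi; POLE=ol


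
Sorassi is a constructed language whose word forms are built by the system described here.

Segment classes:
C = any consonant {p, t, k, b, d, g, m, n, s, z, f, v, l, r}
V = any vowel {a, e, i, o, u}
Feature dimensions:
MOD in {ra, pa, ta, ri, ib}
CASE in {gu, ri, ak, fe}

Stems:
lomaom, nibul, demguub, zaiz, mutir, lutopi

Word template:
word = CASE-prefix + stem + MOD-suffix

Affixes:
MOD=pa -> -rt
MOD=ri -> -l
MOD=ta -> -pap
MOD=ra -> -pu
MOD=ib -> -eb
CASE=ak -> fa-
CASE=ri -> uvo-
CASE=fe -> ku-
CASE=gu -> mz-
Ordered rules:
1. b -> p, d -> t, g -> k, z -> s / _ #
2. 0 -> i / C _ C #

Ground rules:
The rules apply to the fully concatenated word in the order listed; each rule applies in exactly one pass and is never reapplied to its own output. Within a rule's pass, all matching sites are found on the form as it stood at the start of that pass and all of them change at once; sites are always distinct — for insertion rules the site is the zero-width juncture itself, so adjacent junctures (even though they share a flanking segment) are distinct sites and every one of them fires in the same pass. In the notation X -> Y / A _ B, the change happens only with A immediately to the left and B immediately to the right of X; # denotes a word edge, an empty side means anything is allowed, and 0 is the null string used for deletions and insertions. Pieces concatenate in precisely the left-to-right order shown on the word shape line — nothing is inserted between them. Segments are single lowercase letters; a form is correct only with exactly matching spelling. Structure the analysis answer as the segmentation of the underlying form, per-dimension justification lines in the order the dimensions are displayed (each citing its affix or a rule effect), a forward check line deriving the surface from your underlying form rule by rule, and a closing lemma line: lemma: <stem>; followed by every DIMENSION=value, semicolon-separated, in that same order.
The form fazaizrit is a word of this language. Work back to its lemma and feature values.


underlying: fa-zaiz-rt
MOD=pa - signalled by the affix -rt
CASE=ak - signalled by the affix fa-
check: fazaizrt -> fazaizrt -> fazaizrit
lemma: zaiz; MOD=pa; CASE=ak


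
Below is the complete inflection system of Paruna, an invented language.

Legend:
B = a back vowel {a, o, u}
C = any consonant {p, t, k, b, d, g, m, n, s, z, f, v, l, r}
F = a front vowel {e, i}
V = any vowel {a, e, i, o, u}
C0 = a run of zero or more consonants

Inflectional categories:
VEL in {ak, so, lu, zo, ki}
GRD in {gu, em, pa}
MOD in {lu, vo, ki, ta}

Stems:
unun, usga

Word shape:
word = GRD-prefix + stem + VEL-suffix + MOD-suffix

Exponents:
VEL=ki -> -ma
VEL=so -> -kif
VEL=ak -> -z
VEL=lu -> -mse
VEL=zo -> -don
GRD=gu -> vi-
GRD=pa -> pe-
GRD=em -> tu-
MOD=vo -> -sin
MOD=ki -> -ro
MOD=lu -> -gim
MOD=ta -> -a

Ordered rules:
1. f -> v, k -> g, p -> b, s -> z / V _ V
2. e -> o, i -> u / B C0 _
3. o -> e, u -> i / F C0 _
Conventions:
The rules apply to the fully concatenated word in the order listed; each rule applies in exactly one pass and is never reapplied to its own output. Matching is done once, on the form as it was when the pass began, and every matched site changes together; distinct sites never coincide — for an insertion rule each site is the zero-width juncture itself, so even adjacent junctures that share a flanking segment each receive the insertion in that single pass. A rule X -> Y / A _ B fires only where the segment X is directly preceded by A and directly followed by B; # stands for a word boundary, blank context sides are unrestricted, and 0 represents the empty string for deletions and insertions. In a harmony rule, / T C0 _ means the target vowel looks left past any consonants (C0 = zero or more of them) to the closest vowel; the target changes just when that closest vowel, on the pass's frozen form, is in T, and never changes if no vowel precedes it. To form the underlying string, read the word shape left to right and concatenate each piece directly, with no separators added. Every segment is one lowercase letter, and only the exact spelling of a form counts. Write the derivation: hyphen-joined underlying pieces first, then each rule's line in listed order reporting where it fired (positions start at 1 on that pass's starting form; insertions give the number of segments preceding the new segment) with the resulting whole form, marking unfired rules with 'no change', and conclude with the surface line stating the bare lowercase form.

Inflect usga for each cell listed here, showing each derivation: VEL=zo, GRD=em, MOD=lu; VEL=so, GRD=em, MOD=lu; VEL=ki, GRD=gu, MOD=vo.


cell VEL=zo, GRD=em, MOD=lu:
underlying: tu-usga-don-gim
1. f -> v, k -> g, p -> b, s -> z / V _ V: no change
2. e -> o, i -> u / B C0 _: fires at position(s) 11: tuusgadongum
3. o -> e, u -> i / F C0 _: no change
surface: tuusgadongum

cell VEL=so, GRD=em, MOD=lu:
underlying: tu-usga-kif-gim
1. f -> v, k -> g, p -> b, s -> z / V _ V: fires at position(s) 7: tuusgagifgim
2. e -> o, i -> u / B C0 _: fires at position(s) 8: tuusgagufgim
3. o -> e, u -> i / F C0 _: no change
surface: tuusgagufgim

cell VEL=ki, GRD=gu, MOD=vo:
underlying: vi-usga-ma-sin
1. f -> v, k -> g, p -> b, s -> z / V _ V: fires at position(s) 9: viusgamazin
2. e -> o, i -> u / B C0 _: fires at position(s) 10: viusgamazun
3. o -> e, u -> i / F C0 _: fires at position(s) 3: viisgamazun
surface: viisgamazun


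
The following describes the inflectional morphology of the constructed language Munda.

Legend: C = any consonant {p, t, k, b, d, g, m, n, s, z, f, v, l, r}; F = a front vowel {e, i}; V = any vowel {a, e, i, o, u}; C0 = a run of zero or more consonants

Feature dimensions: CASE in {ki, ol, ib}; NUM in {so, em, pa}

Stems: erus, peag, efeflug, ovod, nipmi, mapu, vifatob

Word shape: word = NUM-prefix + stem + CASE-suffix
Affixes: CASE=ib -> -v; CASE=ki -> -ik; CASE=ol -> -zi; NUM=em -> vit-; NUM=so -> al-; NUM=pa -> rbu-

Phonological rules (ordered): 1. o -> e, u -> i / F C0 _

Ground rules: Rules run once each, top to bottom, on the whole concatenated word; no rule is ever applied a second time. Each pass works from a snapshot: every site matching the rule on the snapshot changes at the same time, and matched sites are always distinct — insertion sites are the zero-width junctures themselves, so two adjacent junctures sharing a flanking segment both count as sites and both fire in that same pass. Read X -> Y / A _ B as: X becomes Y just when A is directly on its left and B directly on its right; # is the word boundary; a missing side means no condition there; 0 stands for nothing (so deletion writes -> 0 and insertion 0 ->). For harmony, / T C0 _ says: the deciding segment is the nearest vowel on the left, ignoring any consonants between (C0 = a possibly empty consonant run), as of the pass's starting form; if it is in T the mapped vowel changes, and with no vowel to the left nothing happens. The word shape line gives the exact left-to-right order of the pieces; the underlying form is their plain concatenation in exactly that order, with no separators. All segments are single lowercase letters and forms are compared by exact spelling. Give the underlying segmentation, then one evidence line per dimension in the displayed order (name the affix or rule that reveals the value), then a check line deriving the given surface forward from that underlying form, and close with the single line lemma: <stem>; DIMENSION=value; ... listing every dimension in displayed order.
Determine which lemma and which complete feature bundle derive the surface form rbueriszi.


underlying: rbu-erus-zi
CASE=ol - signalled by the affix -zi
NUM=pa - signalled by the affix rbu-
check: rbueruszi -> rbueriszi
lemma: erus; CASE=ol; NUM=pa


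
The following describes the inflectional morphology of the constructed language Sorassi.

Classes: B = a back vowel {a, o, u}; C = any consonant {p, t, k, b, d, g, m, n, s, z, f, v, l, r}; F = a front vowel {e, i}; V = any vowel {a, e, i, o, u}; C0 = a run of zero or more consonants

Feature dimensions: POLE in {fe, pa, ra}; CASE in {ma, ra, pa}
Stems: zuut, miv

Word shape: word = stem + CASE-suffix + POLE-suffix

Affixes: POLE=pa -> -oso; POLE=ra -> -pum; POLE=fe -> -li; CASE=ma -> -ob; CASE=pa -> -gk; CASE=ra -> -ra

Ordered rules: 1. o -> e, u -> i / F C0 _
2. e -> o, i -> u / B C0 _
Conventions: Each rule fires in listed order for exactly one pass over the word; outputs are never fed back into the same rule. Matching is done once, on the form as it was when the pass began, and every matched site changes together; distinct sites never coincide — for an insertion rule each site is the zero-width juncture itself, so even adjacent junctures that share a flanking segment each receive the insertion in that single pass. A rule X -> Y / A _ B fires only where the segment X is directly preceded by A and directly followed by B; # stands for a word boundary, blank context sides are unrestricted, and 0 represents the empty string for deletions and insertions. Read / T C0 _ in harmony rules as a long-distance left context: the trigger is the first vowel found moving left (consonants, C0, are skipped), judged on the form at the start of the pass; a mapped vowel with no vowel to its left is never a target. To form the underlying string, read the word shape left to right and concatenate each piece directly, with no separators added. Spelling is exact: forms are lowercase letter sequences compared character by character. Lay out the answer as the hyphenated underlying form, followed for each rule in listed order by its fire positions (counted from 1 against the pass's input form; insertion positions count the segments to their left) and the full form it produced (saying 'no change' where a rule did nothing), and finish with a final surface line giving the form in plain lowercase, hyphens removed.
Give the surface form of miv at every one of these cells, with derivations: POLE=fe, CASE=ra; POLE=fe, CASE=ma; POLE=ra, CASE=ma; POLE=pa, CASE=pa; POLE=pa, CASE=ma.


cell POLE=fe, CASE=ra:
underlying: miv-ra-li
1. o -> e, u -> i / F C0 _: no change
2. e -> o, i -> u / B C0 _: fires at position(s) 7: mivralu
surface: mivralu

cell POLE=fe, CASE=ma:
underlying: miv-ob-li
1. o -> e, u -> i / F C0 _: fires at position(s) 4: mivebli
2. e -> o, i -> u / B C0 _: no change
surface: mivebli

cell POLE=ra, CASE=ma:
underlying: miv-ob-pum
1. o -> e, u -> i / F C0 _: fires at position(s) 4: mivebpum
2. e -> o, i -> u / B C0 _: no change
surface: mivebpum

cell POLE=pa, CASE=pa:
underlying: miv-gk-oso
1. o -> e, u -> i / F C0 _: fires at position(s) 6: mivgkeso
2. e -> o, i -> u / B C0 _: no change
surface: mivgkeso

cell POLE=pa, CASE=ma:
underlying: miv-ob-oso
1. o -> e, u -> i / F C0 _: fires at position(s) 4: miveboso
2. e -> o, i -> u / B C0 _: no change
surface: miveboso


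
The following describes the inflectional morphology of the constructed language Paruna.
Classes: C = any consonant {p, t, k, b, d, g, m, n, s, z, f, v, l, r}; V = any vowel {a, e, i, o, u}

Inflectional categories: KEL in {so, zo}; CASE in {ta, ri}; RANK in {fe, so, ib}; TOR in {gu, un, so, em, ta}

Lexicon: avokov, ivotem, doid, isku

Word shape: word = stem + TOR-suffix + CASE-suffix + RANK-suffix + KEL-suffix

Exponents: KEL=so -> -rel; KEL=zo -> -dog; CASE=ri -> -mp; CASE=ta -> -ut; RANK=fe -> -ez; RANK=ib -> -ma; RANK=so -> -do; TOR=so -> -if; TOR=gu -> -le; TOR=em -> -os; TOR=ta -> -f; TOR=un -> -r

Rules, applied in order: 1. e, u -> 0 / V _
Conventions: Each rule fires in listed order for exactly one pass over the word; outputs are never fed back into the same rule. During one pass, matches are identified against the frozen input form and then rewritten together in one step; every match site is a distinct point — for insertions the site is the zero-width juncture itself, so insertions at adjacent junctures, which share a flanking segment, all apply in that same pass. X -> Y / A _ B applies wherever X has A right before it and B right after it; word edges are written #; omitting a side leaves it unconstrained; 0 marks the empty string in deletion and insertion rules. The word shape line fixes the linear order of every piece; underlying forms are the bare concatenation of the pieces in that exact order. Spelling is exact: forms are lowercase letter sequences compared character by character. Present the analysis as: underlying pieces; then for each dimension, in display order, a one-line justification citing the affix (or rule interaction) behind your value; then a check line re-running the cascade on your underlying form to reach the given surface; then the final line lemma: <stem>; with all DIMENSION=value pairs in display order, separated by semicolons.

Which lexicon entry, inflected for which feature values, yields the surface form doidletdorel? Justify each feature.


underlying: doid-le-ut-do-rel
KEL=so - signalled by the affix -rel
CASE=ta - signalled by the affix -ut
RANK=so - signalled by the affix -do
TOR=gu - signalled by the affix -le
check: doidleutdorel -> doidletdorel
lemma: doid; KEL=so; CASE=ta; RANK=so; TOR=gu


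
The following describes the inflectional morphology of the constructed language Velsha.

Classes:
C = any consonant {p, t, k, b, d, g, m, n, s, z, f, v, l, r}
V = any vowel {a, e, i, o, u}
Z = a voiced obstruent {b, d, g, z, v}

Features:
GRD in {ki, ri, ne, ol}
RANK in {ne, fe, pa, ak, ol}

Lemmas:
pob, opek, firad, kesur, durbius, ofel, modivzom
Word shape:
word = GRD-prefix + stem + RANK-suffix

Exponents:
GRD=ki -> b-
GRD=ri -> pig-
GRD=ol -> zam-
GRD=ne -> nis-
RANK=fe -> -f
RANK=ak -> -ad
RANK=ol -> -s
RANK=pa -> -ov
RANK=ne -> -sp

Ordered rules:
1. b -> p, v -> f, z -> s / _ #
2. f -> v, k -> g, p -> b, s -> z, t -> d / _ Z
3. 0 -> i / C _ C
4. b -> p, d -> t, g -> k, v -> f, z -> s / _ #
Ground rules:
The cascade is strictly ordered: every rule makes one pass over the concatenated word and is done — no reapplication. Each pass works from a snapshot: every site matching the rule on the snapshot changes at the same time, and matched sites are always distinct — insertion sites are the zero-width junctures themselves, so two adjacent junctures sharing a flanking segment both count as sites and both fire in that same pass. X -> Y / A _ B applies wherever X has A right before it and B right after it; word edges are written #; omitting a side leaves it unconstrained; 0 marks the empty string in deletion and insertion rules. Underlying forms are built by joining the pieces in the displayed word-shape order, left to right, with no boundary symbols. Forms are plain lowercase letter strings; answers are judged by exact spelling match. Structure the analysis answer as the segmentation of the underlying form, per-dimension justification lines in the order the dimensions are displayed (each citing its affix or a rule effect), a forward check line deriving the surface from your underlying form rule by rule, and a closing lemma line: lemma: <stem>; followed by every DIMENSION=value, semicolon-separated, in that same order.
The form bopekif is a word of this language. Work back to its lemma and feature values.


underlying: b-opek-f
GRD=ki - signalled by the affix b-
RANK=fe - signalled by the affix -f
check: bopekf -> bopekf -> bopekf -> bopekif -> bopekif
lemma: opek; GRD=ki; RANK=fe


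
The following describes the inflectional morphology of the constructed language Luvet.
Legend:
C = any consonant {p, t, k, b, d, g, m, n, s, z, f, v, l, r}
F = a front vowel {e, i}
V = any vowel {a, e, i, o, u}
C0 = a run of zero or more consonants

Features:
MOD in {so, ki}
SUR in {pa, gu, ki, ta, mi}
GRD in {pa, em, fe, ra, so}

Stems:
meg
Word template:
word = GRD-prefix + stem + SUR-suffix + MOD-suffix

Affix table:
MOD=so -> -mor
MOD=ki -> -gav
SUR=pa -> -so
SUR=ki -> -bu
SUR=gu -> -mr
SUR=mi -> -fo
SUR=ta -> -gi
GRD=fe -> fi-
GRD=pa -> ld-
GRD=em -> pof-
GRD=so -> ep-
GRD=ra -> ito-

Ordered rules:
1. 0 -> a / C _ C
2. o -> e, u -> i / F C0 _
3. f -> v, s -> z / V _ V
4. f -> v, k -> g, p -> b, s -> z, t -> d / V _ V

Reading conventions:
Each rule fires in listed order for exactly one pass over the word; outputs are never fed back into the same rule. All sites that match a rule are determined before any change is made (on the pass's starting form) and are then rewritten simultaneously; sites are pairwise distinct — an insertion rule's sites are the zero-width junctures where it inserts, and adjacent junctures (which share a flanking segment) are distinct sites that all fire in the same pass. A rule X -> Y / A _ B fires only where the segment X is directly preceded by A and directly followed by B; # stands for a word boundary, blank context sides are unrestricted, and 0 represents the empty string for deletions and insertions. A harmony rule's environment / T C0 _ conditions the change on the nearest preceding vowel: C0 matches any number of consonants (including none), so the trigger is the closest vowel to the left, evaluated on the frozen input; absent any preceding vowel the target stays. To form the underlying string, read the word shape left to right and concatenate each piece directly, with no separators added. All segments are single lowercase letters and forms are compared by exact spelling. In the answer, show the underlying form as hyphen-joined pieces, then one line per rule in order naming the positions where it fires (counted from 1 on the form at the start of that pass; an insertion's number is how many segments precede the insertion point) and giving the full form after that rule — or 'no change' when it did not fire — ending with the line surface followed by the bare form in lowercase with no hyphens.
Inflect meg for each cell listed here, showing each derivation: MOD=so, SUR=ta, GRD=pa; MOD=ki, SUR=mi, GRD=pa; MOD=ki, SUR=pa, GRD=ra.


cell MOD=so, SUR=ta, GRD=pa:
underlying: ld-meg-gi-mor
1. 0 -> a / C _ C: inserts after position(s) 1, 2, 5: ladamegagimor
2. o -> e, u -> i / F C0 _: fires at position(s) 12: ladamegagimer
3. f -> v, s -> z / V _ V: no change
4. f -> v, k -> g, p -> b, s -> z, t -> d / V _ V: no change
surface: ladamegagimer

cell MOD=ki, SUR=mi, GRD=pa:
underlying: ld-meg-fo-gav
1. 0 -> a / C _ C: inserts after position(s) 1, 2, 5: ladamegafogav
2. o -> e, u -> i / F C0 _: no change
3. f -> v, s -> z / V _ V: fires at position(s) 9: ladamegavogav
4. f -> v, k -> g, p -> b, s -> z, t -> d / V _ V: no change
surface: ladamegavogav

cell MOD=ki, SUR=pa, GRD=ra:
underlying: ito-meg-so-gav
1. 0 -> a / C _ C: inserts after position(s) 6: itomegasogav
2. o -> e, u -> i / F C0 _: fires at position(s) 3: itemegasogav
3. f -> v, s -> z / V _ V: fires at position(s) 8: itemegazogav
4. f -> v, k -> g, p -> b, s -> z, t -> d / V _ V: fires at position(s) 2: idemegazogav
surface: idemegazogav


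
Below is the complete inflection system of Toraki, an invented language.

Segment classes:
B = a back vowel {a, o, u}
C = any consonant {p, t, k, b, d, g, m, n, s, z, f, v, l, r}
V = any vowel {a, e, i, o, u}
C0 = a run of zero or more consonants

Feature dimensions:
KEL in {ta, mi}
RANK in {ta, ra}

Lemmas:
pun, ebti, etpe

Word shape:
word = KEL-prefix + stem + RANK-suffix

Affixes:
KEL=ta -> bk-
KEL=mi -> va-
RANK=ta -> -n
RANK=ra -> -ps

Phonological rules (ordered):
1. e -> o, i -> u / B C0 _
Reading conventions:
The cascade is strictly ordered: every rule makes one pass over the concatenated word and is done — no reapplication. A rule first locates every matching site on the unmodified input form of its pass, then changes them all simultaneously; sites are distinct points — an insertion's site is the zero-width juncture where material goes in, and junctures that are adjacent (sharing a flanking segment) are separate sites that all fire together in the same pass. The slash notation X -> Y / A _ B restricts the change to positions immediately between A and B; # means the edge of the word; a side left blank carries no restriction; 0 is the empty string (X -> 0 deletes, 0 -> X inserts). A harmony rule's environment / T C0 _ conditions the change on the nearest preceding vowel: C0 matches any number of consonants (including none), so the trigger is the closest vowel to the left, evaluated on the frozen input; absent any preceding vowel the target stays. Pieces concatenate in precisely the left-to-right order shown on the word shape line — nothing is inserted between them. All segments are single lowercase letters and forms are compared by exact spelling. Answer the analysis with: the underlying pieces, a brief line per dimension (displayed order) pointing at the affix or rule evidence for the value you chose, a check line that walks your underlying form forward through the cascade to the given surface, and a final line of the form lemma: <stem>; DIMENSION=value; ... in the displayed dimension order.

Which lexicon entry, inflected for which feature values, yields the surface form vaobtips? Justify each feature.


underlying: va-ebti-ps
KEL=mi - signalled by the affix va-
RANK=ra - signalled by the affix -ps
check: vaebtips -> vaobtips
lemma: ebti; KEL=mi; RANK=ra


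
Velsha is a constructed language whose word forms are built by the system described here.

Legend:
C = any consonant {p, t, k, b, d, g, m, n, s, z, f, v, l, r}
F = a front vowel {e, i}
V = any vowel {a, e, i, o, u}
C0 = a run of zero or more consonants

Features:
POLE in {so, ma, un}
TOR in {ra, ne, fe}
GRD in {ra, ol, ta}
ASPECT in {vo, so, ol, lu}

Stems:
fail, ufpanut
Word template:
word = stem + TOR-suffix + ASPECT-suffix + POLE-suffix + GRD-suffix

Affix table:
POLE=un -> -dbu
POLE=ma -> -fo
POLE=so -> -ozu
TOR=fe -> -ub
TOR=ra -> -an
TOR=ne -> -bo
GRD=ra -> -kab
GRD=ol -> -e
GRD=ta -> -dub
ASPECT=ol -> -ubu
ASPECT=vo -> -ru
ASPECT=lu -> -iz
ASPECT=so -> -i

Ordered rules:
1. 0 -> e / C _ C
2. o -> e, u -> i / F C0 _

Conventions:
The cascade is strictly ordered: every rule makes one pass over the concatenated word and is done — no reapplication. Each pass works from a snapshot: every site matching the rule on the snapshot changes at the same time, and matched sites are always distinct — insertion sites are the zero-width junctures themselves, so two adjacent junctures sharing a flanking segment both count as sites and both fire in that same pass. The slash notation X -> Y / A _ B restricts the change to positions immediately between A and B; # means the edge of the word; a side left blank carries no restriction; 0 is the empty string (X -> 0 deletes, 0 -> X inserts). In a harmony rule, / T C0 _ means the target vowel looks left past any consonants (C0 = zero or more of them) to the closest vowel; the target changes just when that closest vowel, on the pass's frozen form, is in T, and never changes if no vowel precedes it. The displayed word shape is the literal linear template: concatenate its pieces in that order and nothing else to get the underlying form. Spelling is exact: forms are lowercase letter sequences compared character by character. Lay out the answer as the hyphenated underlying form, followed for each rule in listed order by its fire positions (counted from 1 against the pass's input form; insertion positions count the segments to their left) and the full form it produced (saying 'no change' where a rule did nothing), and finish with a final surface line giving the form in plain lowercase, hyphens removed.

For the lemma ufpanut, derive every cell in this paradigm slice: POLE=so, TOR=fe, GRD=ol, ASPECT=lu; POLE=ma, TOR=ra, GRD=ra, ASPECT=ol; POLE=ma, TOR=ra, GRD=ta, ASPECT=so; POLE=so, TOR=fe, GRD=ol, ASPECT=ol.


cell POLE=so, TOR=fe, GRD=ol, ASPECT=lu:
underlying: ufpanut-ub-iz-ozu-e
1. 0 -> e / C _ C: inserts after position(s) 2: ufepanutubizozue
2. o -> e, u -> i / F C0 _: fires at position(s) 13: ufepanutubizezue
surface: ufepanutubizezue

cell POLE=ma, TOR=ra, GRD=ra, ASPECT=ol:
underlying: ufpanut-an-ubu-fo-kab
1. 0 -> e / C _ C: inserts after position(s) 2: ufepanutanubufokab
2. o -> e, u -> i / F C0 _: no change
surface: ufepanutanubufokab

cell POLE=ma, TOR=ra, GRD=ta, ASPECT=so:
underlying: ufpanut-an-i-fo-dub
1. 0 -> e / C _ C: inserts after position(s) 2: ufepanutanifodub
2. o -> e, u -> i / F C0 _: fires at position(s) 13: ufepanutanifedub
surface: ufepanutanifedub

cell POLE=so, TOR=fe, GRD=ol, ASPECT=ol:
underlying: ufpanut-ub-ubu-ozu-e
1. 0 -> e / C _ C: inserts after position(s) 2: ufepanutububuozue
2. o -> e, u -> i / F C0 _: no change
surface: ufepanutububuozue


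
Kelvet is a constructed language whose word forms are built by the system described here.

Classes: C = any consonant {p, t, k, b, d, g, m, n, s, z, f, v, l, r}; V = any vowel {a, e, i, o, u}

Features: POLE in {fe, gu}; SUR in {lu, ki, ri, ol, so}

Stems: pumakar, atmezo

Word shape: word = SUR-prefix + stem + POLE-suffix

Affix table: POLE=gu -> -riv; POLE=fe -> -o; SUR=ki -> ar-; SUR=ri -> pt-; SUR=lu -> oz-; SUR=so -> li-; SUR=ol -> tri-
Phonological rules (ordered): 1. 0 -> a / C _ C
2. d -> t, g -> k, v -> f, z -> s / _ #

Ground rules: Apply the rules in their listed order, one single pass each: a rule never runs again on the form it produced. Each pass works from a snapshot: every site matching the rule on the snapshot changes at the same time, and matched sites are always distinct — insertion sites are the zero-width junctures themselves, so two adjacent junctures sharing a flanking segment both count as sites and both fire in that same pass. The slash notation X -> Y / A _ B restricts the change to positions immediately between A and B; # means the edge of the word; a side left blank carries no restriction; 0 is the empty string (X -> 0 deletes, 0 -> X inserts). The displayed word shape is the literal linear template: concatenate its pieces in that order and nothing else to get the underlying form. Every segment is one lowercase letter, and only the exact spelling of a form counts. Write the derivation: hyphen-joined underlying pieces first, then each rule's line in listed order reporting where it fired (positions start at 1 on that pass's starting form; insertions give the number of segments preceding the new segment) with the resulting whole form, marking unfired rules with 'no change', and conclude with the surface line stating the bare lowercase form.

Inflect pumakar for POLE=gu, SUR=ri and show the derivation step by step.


underlying: pt-pumakar-riv
1. 0 -> a / C _ C: inserts after position(s) 1, 2, 9: patapumakarariv
2. d -> t, g -> k, v -> f, z -> s / _ #: fires at position(s) 15: patapumakararif
surface: patapumakararif


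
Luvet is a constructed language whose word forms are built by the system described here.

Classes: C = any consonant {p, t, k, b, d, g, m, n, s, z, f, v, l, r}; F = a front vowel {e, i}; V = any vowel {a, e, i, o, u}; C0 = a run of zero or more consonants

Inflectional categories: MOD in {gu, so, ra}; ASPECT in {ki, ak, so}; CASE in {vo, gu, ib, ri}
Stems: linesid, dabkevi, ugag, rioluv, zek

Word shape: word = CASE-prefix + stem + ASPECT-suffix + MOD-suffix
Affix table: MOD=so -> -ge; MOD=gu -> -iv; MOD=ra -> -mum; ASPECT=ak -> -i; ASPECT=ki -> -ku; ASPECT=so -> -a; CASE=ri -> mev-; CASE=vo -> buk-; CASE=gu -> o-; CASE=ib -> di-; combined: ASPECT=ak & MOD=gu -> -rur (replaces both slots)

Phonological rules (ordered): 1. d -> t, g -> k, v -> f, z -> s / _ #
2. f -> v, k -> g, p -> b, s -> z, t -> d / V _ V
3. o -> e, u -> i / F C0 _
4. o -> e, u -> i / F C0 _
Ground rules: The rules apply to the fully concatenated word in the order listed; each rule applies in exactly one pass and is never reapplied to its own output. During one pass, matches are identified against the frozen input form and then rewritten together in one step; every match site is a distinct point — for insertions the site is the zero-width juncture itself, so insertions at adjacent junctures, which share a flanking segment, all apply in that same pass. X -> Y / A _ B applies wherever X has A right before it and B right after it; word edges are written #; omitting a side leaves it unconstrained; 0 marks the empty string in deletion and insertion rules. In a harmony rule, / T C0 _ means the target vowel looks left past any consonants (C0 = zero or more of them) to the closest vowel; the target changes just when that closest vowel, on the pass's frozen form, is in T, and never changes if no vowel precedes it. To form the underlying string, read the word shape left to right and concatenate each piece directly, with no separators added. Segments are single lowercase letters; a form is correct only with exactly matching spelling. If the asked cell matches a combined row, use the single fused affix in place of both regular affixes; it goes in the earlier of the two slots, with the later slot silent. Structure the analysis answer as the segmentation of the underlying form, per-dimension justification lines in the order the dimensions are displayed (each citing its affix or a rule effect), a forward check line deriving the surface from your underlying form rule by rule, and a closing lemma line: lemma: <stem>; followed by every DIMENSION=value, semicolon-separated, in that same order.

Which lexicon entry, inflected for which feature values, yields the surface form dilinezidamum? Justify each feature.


underlying: di-linesid-a-mum
MOD=ra - signalled by the affix -mum
ASPECT=so - signalled by the affix -a
CASE=ib - signalled by the affix di-
check: dilinesidamum -> dilinesidamum -> dilinezidamum -> dilinezidamum -> dilinezidamum
lemma: linesid; MOD=ra; ASPECT=so; CASE=ib
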